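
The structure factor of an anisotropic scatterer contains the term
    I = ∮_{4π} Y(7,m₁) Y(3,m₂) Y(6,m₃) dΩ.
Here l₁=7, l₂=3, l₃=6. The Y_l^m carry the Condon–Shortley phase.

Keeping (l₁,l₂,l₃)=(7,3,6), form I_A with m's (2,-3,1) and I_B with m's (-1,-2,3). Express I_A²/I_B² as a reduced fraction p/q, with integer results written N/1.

l's match ⇒ only the (l;m) 3-j factors differ between A and B.
A: triangle coeff Δ(7,3,6) = 1/2042040; Σ_t [0,0]: t=0:+1/691200 = 1/691200; (3j)²=189/9724 [(7 3 6; 2 -3 1)], sign=-1
B: triangle coeff Δ(7,3,6) = 1/2042040; Σ_t [0,1]: t=0:+1/1935360 t=1:−1/362880 = -13/5806080; (3j)²=195/10472 [(7 3 6; -1 -2 3)], sign=+1
I_A²/I_B² = (189/9724)/(195/10472) = 882/845

882/845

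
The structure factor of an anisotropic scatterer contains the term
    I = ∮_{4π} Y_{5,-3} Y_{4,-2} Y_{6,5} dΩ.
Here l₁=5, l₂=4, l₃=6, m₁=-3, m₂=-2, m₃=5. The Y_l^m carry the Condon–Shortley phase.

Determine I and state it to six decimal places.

L=15 odd ⇒ parity kills the (l;000) factor ⇒ I = 0

0.000000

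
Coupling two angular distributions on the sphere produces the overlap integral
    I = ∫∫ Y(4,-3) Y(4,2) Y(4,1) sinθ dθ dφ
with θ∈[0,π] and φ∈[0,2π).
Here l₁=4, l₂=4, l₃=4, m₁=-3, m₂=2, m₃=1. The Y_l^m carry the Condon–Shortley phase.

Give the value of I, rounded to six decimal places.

-0.063661

m-sum 0 ✓  L=12 even ✓  0≤4≤8 ✓
Π(2lᵢ+1) = 9×9×9 = 729
triangle coeff Δ(4,4,4) = 1/450450
Σ_t [0,4]: t=0:+1/13824 t=1:−1/216 t=2:+1/64 t=3:−1/216 t=4:+1/13824 = 5/768
(3j)²=18/1001 [(4 4 4; 0 0 0)], sign=+1
Σ_t [3,4]: t=3:−1/864 t=4:+1/576 = 1/1728
(3j)²=5/1287 [(4 4 4; -3 2 1)], sign=-1
⇒ 4πI² = 7290/143143
I = (-1)√(7290/143143/(4π)) = -0.06366105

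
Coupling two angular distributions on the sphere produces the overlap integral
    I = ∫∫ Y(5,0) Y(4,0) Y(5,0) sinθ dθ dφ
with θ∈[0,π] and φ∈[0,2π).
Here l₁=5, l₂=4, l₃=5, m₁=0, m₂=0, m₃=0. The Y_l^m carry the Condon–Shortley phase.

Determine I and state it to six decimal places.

Checks pass: Σm=0; 14 even; l₃=5∈[1,9].
(2·5+1)(2·4+1)(2·5+1) = 1089
Δ: 4! 6! 4! / 15! → 1/3153150
sum: t=0:+1/69120 t=1:−1/1728 t=2:+1/576 t=3:−1/1728 t=4:+1/69120 = 7/11520
3j²(5 4 5; 0 0 0) = Δ·Π!·Σ² = 2/143  (sign -1)
(m-triple is (0,0,0) — same symbol as above.)
combine: 4πI² = 1089·2/143·2/143 = 36/169
take √, sign +1: I = 0.13019760

0.130198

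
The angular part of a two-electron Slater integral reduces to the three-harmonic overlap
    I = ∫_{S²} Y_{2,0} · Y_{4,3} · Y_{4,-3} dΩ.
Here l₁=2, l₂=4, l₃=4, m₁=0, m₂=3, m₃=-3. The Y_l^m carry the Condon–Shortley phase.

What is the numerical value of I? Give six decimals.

0.057344

m-sum 0 ✓  L=10 even ✓  2≤4≤6 ✓
Π(2lᵢ+1) = 5×9×9 = 405
triangle coeff Δ(2,4,4) = 1/13860
Σ_t [0,2]: t=0:+1/192 t=1:−1/36 t=2:+1/192 = -5/288
(3j)²=20/693 [(2 4 4; 0 0 0)], sign=-1
Σ_t [1,2]: t=1:−1/720 t=2:+1/480 = 1/1440
(3j)²=7/1980 [(2 4 4; 0 3 -3)], sign=-1
⇒ 4πI² = 5/121
I = (+1)√(5/121/(4π)) = 0.05734392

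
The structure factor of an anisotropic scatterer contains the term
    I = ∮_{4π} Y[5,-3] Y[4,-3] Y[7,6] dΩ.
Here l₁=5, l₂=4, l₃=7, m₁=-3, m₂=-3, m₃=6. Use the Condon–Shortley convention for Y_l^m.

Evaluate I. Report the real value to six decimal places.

0.136138

Rules hold: Σm=0, L=16 even, 1≤7≤9.
N = 11·9·15 = 1485
Δ = 2!·8!·6!/17! = 1/6126120
Racah Σ t=0..2: t=0:+1/69120 t=1:−1/20736 t=2:+1/69120 = -1/51840
⇒ 3j(5 4 7; 0 0 0)² = 280/21879, sgn +1
Racah Σ t=0..1: t=0:+1/9676800 t=1:−1/3628800 = -1/5806080
⇒ 3j(5 4 7; -3 -3 6)² = 5/408, sgn +1
4πI² = N·(3j₀)²·(3jₘ)² = 875/3757
I = +1·√(0.232899/4π) = 0.13613773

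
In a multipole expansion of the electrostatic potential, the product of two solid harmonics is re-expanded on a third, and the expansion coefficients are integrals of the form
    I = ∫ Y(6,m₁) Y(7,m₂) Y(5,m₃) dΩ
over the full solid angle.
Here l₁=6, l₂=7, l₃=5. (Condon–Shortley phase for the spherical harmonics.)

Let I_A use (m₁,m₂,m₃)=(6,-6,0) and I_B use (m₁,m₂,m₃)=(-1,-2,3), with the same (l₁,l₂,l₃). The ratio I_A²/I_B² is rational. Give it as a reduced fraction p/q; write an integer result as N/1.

Shared (l₁,l₂,l₃)=(6,7,5): N and (l;000)² cancel in I_A²/I_B².
A: Δ = 8!·4!·6!/19! = 1/174594420; Racah Σ t=0..0: t=0:+1/116121600 = 1/116121600; ⇒ 3j(6 7 5; 6 -6 0)² = 165/9044, sgn -1
B: Δ = 8!·4!·6!/19! = 1/174594420; Racah Σ t=3..5: t=3:−1/829440 t=4:+1/414720 t=5:−1/2073600 = 1/1382400; ⇒ 3j(6 7 5; -1 -2 3)² = 294/46189, sgn +1
I_A²/I_B² = (165/9044)/(294/46189) = 7865/2744

7865/2744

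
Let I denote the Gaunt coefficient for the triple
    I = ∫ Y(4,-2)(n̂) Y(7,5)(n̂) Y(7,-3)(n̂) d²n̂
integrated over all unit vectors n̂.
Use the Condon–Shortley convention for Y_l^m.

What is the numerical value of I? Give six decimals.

Rules hold: Σm=0, L=18 even, 3≤7≤11.
N = 9·15·15 = 2025
Δ = 4!·4!·10!/19! = 1/58198140
Racah Σ t=0..4: t=0:+1/17418240 t=1:−1/622080 t=2:+1/230400 t=3:−1/622080 t=4:+1/17418240 = 1/806400
⇒ 3j(4 7 7; 0 0 0)² = 2268/230945, sgn -1
Racah Σ t=2..4: t=2:+1/348364800 t=3:−1/13063680 t=4:+1/7741440 = 29/522547200
⇒ 3j(4 7 7; -2 5 -3)² = 1682/264537, sgn +1
4πI² = N·(3j₀)²·(3jₘ)² = 24523560/193947611
I = -1·√(0.126444/4π) = -0.10031009

-0.100310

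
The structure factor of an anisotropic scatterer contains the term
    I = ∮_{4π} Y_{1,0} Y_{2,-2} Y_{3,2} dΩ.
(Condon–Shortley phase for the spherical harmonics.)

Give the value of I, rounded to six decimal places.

Checks pass: Σm=0; 6 even; l₃=3∈[1,3].
(2·1+1)(2·2+1)(2·3+1) = 105
Δ: 0! 2! 4! / 7! → 1/105
sum: t=0:+1/4 = 1/4
3j²(1 2 3; 0 0 0) = Δ·Π!·Σ² = 3/35  (sign -1)
sum: t=0:+1/24 = 1/24
3j²(1 2 3; 0 -2 2) = Δ·Π!·Σ² = 1/21  (sign -1)
combine: 4πI² = 105·3/35·1/21 = 3/7
take √, sign +1: I = 0.18467439

0.184674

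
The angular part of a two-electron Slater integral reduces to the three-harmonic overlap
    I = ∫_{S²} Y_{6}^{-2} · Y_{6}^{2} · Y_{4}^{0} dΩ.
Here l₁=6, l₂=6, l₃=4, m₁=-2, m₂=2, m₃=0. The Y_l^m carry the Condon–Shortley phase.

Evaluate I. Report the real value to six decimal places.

m-sum 0 ✓  L=16 even ✓  0≤4≤12 ✓
Π(2lᵢ+1) = 13×13×9 = 1521
triangle coeff Δ(6,6,4) = 1/15315300
Σ_t [2,6]: t=2:+1/829440 t=3:−1/25920 t=4:+1/9216 t=5:−1/25920 t=6:+1/829440 = 7/207360
(3j)²=28/2431 [(6 6 4; 0 0 0)], sign=+1
Σ_t [4,8]: t=4:+1/331776 t=5:−1/25920 t=6:+1/23040 t=7:−1/181440 t=8:+1/23224320 = 11/4644864
(3j)²=11/55692 [(6 6 4; -2 2 0)], sign=+1
⇒ 4πI² = 1/289
I = (+1)√(1/289/(4π)) = 0.01659381

0.016594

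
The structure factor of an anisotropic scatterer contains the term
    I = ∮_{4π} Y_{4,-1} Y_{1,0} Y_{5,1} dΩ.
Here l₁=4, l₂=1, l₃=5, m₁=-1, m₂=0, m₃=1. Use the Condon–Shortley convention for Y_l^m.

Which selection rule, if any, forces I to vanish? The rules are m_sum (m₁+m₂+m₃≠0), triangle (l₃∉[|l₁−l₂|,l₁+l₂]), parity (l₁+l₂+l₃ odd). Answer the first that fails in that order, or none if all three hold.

Σmᵢ = 0  ✓
l₃∈[|l₁−l₂|,l₁+l₂]=[3,5], have l₃=5  ✓
Σlᵢ = 10 ⇒ even  ✓

none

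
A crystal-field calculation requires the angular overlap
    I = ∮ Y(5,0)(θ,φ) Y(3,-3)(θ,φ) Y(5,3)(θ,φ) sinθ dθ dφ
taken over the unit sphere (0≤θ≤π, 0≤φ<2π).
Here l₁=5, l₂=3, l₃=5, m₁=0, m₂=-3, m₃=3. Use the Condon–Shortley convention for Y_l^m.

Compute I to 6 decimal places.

l₁+l₂+l₃=13 is odd: 3j(l;000)=0 ⇒ I=0

0.000000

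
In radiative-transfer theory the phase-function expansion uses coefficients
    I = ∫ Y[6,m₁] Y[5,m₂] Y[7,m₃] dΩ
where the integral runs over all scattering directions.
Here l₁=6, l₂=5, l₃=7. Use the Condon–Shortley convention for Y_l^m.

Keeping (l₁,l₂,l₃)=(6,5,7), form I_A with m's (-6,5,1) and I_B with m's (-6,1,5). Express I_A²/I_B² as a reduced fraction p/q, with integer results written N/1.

Same 6,5,7: normalisation and zero-m 3j drop out of the ratio.
A: Δ: 4! 8! 6! / 19! → 1/174594420; sum: t=4:+1/696729600 = 1/696729600; 3j²(6 5 7; -6 5 1) = Δ·Π!·Σ² = 5/8398  (sign +1)
B: Δ: 4! 8! 6! / 19! → 1/174594420; sum: t=4:+1/46448640 = 1/46448640; 3j²(6 5 7; -6 1 5) = Δ·Π!·Σ² = 2475/117572  (sign +1)
I_A²/I_B² = (5/8398)/(2475/117572) = 14/495

14/495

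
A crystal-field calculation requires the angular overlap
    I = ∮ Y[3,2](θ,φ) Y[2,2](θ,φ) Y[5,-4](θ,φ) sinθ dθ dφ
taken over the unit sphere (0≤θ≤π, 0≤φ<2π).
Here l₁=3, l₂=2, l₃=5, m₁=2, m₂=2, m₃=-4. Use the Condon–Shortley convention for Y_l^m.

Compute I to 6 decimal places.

0.268967

Rules hold: Σm=0, L=10 even, 1≤5≤5.
N = 7·5·11 = 385
Δ = 0!·6!·4!/11! = 1/2310
Racah Σ t=0..0: t=0:+1/144 = 1/144
⇒ 3j(3 2 5; 0 0 0)² = 10/231, sgn -1
Racah Σ t=0..0: t=0:+1/2880 = 1/2880
⇒ 3j(3 2 5; 2 2 -4)² = 3/55, sgn -1
4πI² = N·(3j₀)²·(3jₘ)² = 10/11
I = +1·√(0.909091/4π) = 0.26896683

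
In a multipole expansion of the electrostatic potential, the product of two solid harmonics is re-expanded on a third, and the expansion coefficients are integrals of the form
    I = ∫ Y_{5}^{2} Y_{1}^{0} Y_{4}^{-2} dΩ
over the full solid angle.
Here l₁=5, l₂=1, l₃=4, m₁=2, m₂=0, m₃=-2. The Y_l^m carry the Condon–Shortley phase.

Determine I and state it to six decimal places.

Rules hold: Σm=0, L=10 even, 4≤4≤6.
N = 11·3·9 = 297
Δ = 2!·8!·0!/11! = 1/495
Racah Σ t=1..1: t=1:−1/576 = -1/576
⇒ 3j(5 1 4; 0 0 0)² = 5/99, sgn -1
Racah Σ t=1..1: t=1:−1/1440 = -1/1440
⇒ 3j(5 1 4; 2 0 -2)² = 7/165, sgn -1
4πI² = N·(3j₀)²·(3jₘ)² = 7/11
I = +1·√(0.636364/4π) = 0.22503380

0.225034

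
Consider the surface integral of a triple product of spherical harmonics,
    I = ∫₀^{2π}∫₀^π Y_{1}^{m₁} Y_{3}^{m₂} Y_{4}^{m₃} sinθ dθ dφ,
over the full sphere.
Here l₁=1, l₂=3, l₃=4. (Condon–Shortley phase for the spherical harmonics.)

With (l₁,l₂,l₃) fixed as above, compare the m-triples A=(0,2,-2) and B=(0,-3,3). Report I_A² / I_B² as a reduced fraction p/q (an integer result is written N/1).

Shared (l₁,l₂,l₃)=(1,3,4): N and (l;000)² cancel in I_A²/I_B².
A: Δ = 0!·2!·6!/9! = 1/252; Racah Σ t=0..0: t=0:+1/120 = 1/120; ⇒ 3j(1 3 4; 0 2 -2)² = 1/21, sgn +1
B: Δ = 0!·2!·6!/9! = 1/252; Racah Σ t=0..0: t=0:+1/720 = 1/720; ⇒ 3j(1 3 4; 0 -3 3)² = 1/36, sgn -1
I_A²/I_B² = (1/21)/(1/36) = 12/7

12/7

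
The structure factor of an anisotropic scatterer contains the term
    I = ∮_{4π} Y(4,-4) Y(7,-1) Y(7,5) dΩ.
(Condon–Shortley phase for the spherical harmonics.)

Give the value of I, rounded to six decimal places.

m-sum 0 ✓  L=18 even ✓  3≤7≤11 ✓
Π(2lᵢ+1) = 9×15×15 = 2025
triangle coeff Δ(4,7,7) = 1/58198140
Σ_t [0,4]: t=0:+1/17418240 t=1:−1/622080 t=2:+1/230400 t=3:−1/622080 t=4:+1/17418240 = 1/806400
(3j)²=2268/230945 [(4 7 7; 0 0 0)], sign=-1
Σ_t [4,4]: t=4:+1/46448640 = 1/46448640
(3j)²=75/8398 [(4 7 7; -4 -1 5)], sign=+1
⇒ 4πI² = 34445250/193947611
I = (-1)√(34445250/193947611/(4π)) = -0.11888239

-0.118882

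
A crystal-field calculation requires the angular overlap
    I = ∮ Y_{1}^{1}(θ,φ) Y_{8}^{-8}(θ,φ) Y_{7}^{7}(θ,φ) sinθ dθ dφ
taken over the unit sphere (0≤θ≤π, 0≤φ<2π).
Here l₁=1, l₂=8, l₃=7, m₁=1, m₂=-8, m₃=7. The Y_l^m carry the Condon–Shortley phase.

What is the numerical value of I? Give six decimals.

m-sum 0 ✓  L=16 even ✓  7≤7≤9 ✓
Π(2lᵢ+1) = 3×17×15 = 765
triangle coeff Δ(1,8,7) = 1/2040
Σ_t [1,1]: t=1:−1/25401600 = -1/25401600
(3j)²=8/255 [(1 8 7; 0 0 0)], sign=+1
Σ_t [0,0]: t=0:+1/174356582400 = 1/174356582400
(3j)²=1/17 [(1 8 7; 1 -8 7)], sign=+1
⇒ 4πI² = 24/17
I = (+1)√(24/17/(4π)) = 0.33517856

0.335179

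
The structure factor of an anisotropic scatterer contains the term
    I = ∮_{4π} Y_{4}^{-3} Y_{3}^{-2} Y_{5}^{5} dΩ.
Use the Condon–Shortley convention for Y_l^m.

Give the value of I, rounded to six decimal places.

-0.212007

Checks pass: Σm=0; 12 even; l₃=5∈[1,7].
(2·4+1)(2·3+1)(2·5+1) = 693
Δ: 2! 6! 4! / 13! → 1/180180
sum: t=0:+1/576 t=1:−1/144 t=2:+1/576 = -1/288
3j²(4 3 5; 0 0 0) = Δ·Π!·Σ² = 20/1001  (sign +1)
sum: t=1:−1/17280 = -1/17280
3j²(4 3 5; -3 -2 5) = Δ·Π!·Σ² = 35/858  (sign -1)
combine: 4πI² = 693·20/1001·35/858 = 1050/1859
take √, sign -1: I = -0.21200691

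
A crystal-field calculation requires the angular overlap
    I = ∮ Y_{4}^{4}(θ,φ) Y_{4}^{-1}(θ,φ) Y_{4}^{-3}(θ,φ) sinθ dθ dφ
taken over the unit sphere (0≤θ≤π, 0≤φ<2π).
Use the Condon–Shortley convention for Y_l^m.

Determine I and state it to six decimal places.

-0.168431

Rules hold: Σm=0, L=12 even, 0≤4≤8.
N = 9·9·9 = 729
Δ = 4!·4!·4!/13! = 1/450450
Racah Σ t=0..4: t=0:+1/13824 t=1:−1/216 t=2:+1/64 t=3:−1/216 t=4:+1/13824 = 5/768
⇒ 3j(4 4 4; 0 0 0)² = 18/1001, sgn +1
Racah Σ t=0..0: t=0:+1/3456 = 1/3456
⇒ 3j(4 4 4; 4 -1 -3)² = 35/1287, sgn -1
4πI² = N·(3j₀)²·(3jₘ)² = 7290/20449
I = -1·√(0.356497/4π) = -0.16843130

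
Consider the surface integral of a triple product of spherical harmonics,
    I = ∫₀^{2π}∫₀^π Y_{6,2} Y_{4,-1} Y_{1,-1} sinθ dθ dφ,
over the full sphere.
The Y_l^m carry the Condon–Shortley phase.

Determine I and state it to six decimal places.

0.000000

l₃=1 ∉ [2,10] — triangle fails ⇒ I = 0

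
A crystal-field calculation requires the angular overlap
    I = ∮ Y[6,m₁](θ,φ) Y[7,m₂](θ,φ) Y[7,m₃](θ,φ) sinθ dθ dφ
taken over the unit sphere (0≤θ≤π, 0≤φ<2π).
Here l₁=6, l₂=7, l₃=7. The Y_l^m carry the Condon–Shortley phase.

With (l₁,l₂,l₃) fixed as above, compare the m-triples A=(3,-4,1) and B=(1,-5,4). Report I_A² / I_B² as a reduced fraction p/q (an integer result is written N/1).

250/297

l's match ⇒ only the (l;m) 3-j factors differ between A and B.
A: triangle coeff Δ(6,7,7) = 1/2444321880; Σ_t [0,3]: t=0:+1/18662400 t=1:−1/8294400 t=2:+1/29030400 t=3:−1/1045094400 = -1/29859840; (3j)²=175/25194 [(6 7 7; 3 -4 1)], sign=-1
B: triangle coeff Δ(6,7,7) = 1/2444321880; Σ_t [0,2]: t=0:+1/124416000 t=1:−1/29030400 t=2:+1/69672960 = -1/82944000; (3j)²=693/83980 [(6 7 7; 1 -5 4)], sign=+1
I_A²/I_B² = (175/25194)/(693/83980) = 250/297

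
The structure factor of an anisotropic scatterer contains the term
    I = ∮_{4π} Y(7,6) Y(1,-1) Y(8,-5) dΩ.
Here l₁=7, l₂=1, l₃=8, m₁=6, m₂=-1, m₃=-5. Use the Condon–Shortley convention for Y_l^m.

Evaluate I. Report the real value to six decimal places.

Checks pass: Σm=0; 16 even; l₃=8∈[6,8].
(2·7+1)(2·1+1)(2·8+1) = 765
Δ: 0! 14! 2! / 17! → 1/2040
sum: t=0:+1/25401600 = 1/25401600
3j²(7 1 8; 0 0 0) = Δ·Π!·Σ² = 8/255  (sign +1)
sum: t=0:+1/12454041600 = 1/12454041600
3j²(7 1 8; 6 -1 -5) = Δ·Π!·Σ² = 1/680  (sign -1)
combine: 4πI² = 765·8/255·1/680 = 3/85
take √, sign -1: I = -0.05299638

-0.052996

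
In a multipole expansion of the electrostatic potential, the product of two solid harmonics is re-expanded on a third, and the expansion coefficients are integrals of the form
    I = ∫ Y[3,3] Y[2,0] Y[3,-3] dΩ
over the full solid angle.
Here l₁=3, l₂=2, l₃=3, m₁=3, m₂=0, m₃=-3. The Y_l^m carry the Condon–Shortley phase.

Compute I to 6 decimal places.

m-sum 0 ✓  L=8 even ✓  1≤3≤5 ✓
Π(2lᵢ+1) = 7×5×7 = 245
triangle coeff Δ(3,2,3) = 1/3780
Σ_t [0,2]: t=0:+1/24 t=1:−1/4 t=2:+1/24 = -1/6
(3j)²=4/105 [(3 2 3; 0 0 0)], sign=+1
Σ_t [0,0]: t=0:+1/96 = 1/96
(3j)²=5/84 [(3 2 3; 3 0 -3)], sign=+1
⇒ 4πI² = 5/9
I = (+1)√(5/9/(4π)) = 0.21026104

0.210261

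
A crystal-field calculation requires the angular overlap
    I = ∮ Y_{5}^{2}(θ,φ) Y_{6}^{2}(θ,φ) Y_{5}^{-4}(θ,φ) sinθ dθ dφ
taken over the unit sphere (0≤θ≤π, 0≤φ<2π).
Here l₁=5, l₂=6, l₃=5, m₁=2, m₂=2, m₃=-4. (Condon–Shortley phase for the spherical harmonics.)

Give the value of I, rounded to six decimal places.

Rules hold: Σm=0, L=16 even, 1≤5≤11.
N = 11·13·11 = 1573
Δ = 6!·4!·6!/17! = 1/28588560
Racah Σ t=1..5: t=1:−1/345600 t=2:+1/13824 t=3:−1/5184 t=4:+1/13824 t=5:−1/345600 = -7/129600
⇒ 3j(5 6 5; 0 0 0)² = 80/7293, sgn +1
Racah Σ t=2..3: t=2:+1/207360 t=3:−1/103680 = -1/207360
⇒ 3j(5 6 5; 2 2 -4)² = 21/2431, sgn +1
4πI² = N·(3j₀)²·(3jₘ)² = 560/3757
I = +1·√(0.149055/4π) = 0.10891018

0.108910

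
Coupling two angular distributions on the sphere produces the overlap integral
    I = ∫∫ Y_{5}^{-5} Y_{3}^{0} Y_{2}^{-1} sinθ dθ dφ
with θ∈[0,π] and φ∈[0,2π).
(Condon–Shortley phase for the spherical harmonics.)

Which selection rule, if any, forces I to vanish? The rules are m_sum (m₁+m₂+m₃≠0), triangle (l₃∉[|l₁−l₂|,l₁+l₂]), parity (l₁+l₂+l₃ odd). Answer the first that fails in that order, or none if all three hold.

m_sum

azimuthal sum: -5 + 0 − 1 = -6  ✗
2 ≤ 2 ≤ 8 (triangle on l)
L = 5 + 3 + 2 = 10 (even)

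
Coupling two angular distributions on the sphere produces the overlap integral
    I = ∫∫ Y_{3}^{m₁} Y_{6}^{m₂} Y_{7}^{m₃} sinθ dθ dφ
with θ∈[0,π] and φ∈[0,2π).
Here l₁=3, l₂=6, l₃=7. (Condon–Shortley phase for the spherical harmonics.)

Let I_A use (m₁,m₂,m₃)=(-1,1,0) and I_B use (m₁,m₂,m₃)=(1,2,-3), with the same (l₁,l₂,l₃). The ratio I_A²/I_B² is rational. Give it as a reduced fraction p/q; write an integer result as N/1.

Same 3,6,7: normalisation and zero-m 3j drop out of the ratio.
A: Δ: 2! 4! 10! / 17! → 1/2042040; sum: t=0:+1/1451520 t=1:−1/103680 t=2:+1/115200 = -1/3628800; 3j²(3 6 7; -1 1 0) = Δ·Π!·Σ² = 1/36465  (sign +1)
B: Δ: 2! 4! 10! / 17! → 1/2042040; sum: t=0:+1/645120 t=1:−1/181440 t=2:+1/829440 = -1/362880; 3j²(3 6 7; 1 2 -3) = Δ·Π!·Σ² = 256/17017  (sign -1)
I_A²/I_B² = (1/36465)/(256/17017) = 7/3840

7/3840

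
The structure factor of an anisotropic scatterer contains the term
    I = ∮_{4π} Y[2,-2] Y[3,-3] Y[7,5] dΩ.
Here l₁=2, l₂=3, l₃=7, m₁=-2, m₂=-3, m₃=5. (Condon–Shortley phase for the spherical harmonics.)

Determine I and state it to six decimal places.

triangle: need 1≤l₃≤5, have 7; I=0

0.000000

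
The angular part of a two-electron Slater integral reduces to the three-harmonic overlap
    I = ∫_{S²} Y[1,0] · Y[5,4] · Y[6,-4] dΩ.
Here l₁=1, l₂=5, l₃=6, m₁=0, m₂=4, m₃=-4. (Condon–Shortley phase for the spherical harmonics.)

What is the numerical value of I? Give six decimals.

0.182727

Checks pass: Σm=0; 12 even; l₃=6∈[4,6].
(2·1+1)(2·5+1)(2·6+1) = 429
Δ: 0! 2! 10! / 13! → 1/858
sum: t=0:+1/14400 = 1/14400
3j²(1 5 6; 0 0 0) = Δ·Π!·Σ² = 6/143  (sign +1)
sum: t=0:+1/362880 = 1/362880
3j²(1 5 6; 0 4 -4) = Δ·Π!·Σ² = 10/429  (sign +1)
combine: 4πI² = 429·6/143·10/429 = 60/143
take √, sign +1: I = 0.18272698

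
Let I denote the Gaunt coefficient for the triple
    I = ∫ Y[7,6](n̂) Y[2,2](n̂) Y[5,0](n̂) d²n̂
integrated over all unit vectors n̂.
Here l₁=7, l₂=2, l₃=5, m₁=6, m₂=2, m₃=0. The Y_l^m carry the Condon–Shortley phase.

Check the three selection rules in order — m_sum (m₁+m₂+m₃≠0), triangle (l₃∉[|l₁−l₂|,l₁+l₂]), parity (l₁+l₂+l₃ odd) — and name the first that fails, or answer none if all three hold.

m₁+m₂+m₃ = 6 + 2 + 0 = 8  ✗
triangle: |7−2|=5 ≤ l₃=5 ≤ 7+2=9
parity: l₁+l₂+l₃ = 14 is even

m_sum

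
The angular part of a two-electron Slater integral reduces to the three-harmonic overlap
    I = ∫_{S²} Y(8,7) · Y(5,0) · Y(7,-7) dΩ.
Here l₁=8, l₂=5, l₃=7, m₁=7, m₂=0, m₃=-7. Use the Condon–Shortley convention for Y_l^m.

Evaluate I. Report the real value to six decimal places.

-0.179145

Rules hold: Σm=0, L=20 even, 3≤7≤13.
N = 17·11·15 = 2805
Δ = 6!·10!·4!/21! = 1/814773960
Racah Σ t=1..5: t=1:−1/87091200 t=2:+1/4976640 t=3:−1/2073600 t=4:+1/4976640 t=5:−1/87091200 = -1/9676800
⇒ 3j(8 5 7; 0 0 0)² = 360/46189, sgn +1
Racah Σ t=1..1: t=1:−1/10450944000 = -1/10450944000
⇒ 3j(8 5 7; 7 0 -7)² = 143/7752, sgn -1
4πI² = N·(3j₀)²·(3jₘ)² = 2475/6137
I = -1·√(0.403292/4π) = -0.17914497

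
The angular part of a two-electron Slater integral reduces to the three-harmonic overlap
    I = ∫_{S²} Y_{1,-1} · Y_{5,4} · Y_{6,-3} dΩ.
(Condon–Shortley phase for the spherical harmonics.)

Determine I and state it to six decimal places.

Checks pass: Σm=0; 12 even; l₃=6∈[4,6].
(2·1+1)(2·5+1)(2·6+1) = 429
Δ: 0! 2! 10! / 13! → 1/858
sum: t=0:+1/14400 = 1/14400
3j²(1 5 6; 0 0 0) = Δ·Π!·Σ² = 6/143  (sign +1)
sum: t=0:+1/725760 = 1/725760
3j²(1 5 6; -1 4 -3) = Δ·Π!·Σ² = 1/286  (sign -1)
combine: 4πI² = 429·6/143·1/286 = 9/143
take √, sign -1: I = -0.07076985

-0.070770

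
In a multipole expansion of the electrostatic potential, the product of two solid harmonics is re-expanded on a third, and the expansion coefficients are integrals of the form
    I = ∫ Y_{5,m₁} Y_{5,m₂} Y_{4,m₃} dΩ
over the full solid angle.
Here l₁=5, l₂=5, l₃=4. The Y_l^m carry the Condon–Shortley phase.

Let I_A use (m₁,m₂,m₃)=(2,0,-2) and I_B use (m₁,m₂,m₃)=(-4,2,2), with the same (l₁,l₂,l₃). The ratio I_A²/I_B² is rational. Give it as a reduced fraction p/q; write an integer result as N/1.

Same 5,5,4: normalisation and zero-m 3j drop out of the ratio.
A: Δ: 6! 4! 4! / 15! → 1/3153150; sum: t=1:−1/11520 t=2:+1/1728 t=3:−1/3456 = 7/34560; 3j²(5 5 4; 2 0 -2) = Δ·Π!·Σ² = 7/858  (sign +1)
B: Δ: 6! 4! 4! / 15! → 1/3153150; sum: t=5:−1/11520 t=6:+1/25920 = -1/20736; 3j²(5 5 4; -4 2 2) = Δ·Π!·Σ² = 5/429  (sign -1)
I_A²/I_B² = (7/858)/(5/429) = 7/10

7/10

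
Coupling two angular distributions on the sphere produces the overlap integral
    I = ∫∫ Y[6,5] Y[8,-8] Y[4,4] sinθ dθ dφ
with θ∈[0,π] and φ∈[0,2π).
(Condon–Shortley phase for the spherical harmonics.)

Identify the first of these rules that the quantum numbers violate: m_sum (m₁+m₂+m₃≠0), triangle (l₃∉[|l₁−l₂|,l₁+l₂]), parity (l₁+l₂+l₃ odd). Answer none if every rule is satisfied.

azimuthal sum: 5 − 8 + 4 = 1  ✗
2 ≤ 4 ≤ 14 (triangle on l)
L = 6 + 8 + 4 = 18 (even)

m_sum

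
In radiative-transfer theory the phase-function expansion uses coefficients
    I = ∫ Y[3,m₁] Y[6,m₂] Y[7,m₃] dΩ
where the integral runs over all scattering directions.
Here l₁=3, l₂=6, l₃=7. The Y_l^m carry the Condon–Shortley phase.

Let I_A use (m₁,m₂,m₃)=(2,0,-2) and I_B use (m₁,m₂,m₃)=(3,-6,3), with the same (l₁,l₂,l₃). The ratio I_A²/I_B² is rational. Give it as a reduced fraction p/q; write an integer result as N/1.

Shared (l₁,l₂,l₃)=(3,6,7): N and (l;000)² cancel in I_A²/I_B².
A: Δ = 2!·4!·10!/17! = 1/2042040; Racah Σ t=0..1: t=0:+1/207360 t=1:−1/345600 = 1/518400; ⇒ 3j(3 6 7; 2 0 -2)² = 12/2431, sgn -1
B: Δ = 2!·4!·10!/17! = 1/2042040; Racah Σ t=0..0: t=0:+1/174182400 = 1/174182400; ⇒ 3j(3 6 7; 3 -6 3)² = 3/6188, sgn +1
I_A²/I_B² = (12/2431)/(3/6188) = 112/11

112/11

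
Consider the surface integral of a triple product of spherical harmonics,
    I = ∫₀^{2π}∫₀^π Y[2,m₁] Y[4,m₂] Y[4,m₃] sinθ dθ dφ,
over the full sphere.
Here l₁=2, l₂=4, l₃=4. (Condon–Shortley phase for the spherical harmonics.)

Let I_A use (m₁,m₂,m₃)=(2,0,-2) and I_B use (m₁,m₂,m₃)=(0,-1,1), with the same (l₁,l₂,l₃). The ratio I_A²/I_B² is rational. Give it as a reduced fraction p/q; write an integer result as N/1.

Same 2,4,4: normalisation and zero-m 3j drop out of the ratio.
A: Δ: 2! 2! 6! / 11! → 1/13860; sum: t=0:+1/192 = 1/192; 3j²(2 4 4; 2 0 -2) = Δ·Π!·Σ² = 3/77  (sign +1)
B: Δ: 2! 2! 6! / 11! → 1/13860; sum: t=0:+1/144 t=1:−1/48 t=2:+1/480 = -17/1440; 3j²(2 4 4; 0 -1 1) = Δ·Π!·Σ² = 289/13860  (sign +1)
I_A²/I_B² = (3/77)/(289/13860) = 540/289

540/289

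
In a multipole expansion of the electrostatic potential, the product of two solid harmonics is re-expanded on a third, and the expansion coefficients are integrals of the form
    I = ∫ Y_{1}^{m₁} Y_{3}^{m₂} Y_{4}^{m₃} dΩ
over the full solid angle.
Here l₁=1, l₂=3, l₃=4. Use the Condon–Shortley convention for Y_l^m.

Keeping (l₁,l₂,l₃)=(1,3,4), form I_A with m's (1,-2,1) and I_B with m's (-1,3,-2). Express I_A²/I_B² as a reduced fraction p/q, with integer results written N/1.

Shared (l₁,l₂,l₃)=(1,3,4): N and (l;000)² cancel in I_A²/I_B².
A: Δ = 0!·2!·6!/9! = 1/252; Racah Σ t=0..0: t=0:+1/240 = 1/240; ⇒ 3j(1 3 4; 1 -2 1)² = 1/84, sgn -1
B: Δ = 0!·2!·6!/9! = 1/252; Racah Σ t=0..0: t=0:+1/1440 = 1/1440; ⇒ 3j(1 3 4; -1 3 -2)² = 1/252, sgn +1
I_A²/I_B² = (1/84)/(1/252) = 3/1

3/1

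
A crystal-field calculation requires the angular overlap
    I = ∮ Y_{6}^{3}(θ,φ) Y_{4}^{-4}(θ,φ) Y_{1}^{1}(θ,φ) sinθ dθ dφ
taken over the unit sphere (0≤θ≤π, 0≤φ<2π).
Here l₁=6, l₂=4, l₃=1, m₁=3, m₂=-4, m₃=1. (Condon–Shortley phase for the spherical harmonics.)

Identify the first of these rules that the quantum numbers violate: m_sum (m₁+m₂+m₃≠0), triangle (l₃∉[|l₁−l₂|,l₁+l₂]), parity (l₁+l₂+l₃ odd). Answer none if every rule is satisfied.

triangle

Σmᵢ = 0  ✓
l₃∈[|l₁−l₂|,l₁+l₂]=[2,10], have l₃=1  ✗
Σlᵢ = 11 ⇒ odd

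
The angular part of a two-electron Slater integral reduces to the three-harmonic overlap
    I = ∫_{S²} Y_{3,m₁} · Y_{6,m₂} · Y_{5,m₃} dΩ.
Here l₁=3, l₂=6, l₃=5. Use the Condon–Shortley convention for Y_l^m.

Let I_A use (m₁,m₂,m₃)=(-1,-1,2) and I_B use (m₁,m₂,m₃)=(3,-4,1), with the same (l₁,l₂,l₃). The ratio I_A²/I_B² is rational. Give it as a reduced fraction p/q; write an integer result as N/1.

5/28

Shared (l₁,l₂,l₃)=(3,6,5): N and (l;000)² cancel in I_A²/I_B².
A: Δ = 4!·2!·8!/15! = 1/675675; Racah Σ t=2..4: t=2:+1/5760 t=3:−1/8640 t=4:+1/241920 = 1/16128; ⇒ 3j(3 6 5; -1 -1 2)² = 5/1001, sgn -1
B: Δ = 4!·2!·8!/15! = 1/675675; Racah Σ t=0..0: t=0:+1/69120 = 1/69120; ⇒ 3j(3 6 5; 3 -4 1)² = 4/143, sgn +1
I_A²/I_B² = (5/1001)/(4/143) = 5/28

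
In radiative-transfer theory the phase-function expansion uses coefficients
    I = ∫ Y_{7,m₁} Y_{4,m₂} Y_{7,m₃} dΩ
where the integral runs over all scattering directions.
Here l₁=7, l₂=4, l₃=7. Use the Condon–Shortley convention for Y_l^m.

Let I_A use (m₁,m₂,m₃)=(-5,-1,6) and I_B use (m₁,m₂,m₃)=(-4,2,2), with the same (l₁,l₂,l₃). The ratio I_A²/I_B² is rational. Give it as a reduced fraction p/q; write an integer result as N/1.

4576/225

Same 7,4,7: normalisation and zero-m 3j drop out of the ratio.
A: Δ: 4! 10! 4! / 19! → 1/58198140; sum: t=2:+1/87091200 t=3:−1/52254720 = -1/130636800; 3j²(7 4 7; -5 -1 6) = Δ·Π!·Σ² = 88/20349  (sign +1)
B: Δ: 4! 10! 4! / 19! → 1/58198140; sum: t=2:+1/34836480 t=3:−1/2903040 t=4:+1/2903040 = 1/34836480; 3j²(7 4 7; -4 2 2) = Δ·Π!·Σ² = 25/117572  (sign -1)
I_A²/I_B² = (88/20349)/(25/117572) = 4576/225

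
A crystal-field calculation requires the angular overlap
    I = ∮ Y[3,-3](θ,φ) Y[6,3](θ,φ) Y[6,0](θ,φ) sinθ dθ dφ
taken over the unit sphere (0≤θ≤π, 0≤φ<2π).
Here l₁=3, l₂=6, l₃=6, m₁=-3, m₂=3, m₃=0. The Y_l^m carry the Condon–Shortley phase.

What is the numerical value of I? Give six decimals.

0.000000

l₁+l₂+l₃=15 is odd: 3j(l;000)=0 ⇒ I=0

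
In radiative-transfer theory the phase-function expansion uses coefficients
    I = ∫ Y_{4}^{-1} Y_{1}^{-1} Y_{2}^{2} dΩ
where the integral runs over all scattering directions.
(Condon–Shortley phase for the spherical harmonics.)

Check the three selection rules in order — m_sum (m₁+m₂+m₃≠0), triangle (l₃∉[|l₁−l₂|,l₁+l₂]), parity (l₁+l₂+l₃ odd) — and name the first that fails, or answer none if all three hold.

triangle

m₁+m₂+m₃ = -1 − 1 + 2 = 0  ✓
triangle: |4−1|=3 ≤ l₃=2 ≤ 4+1=5  ✗
parity: l₁+l₂+l₃ = 7 is odd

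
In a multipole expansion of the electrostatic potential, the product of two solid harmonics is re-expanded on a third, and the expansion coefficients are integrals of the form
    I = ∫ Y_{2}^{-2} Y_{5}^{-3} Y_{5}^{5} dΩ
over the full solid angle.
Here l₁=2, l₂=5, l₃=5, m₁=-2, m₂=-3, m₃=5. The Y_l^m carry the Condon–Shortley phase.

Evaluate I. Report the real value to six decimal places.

m-sum 0 ✓  L=12 even ✓  3≤5≤7 ✓
Π(2lᵢ+1) = 5×11×11 = 605
triangle coeff Δ(2,5,5) = 1/38610
Σ_t [0,2]: t=0:+1/2880 t=1:−1/576 t=2:+1/2880 = -1/960
(3j)²=10/429 [(2 5 5; 0 0 0)], sign=+1
Σ_t [2,2]: t=2:+1/161280 = 1/161280
(3j)²=1/143 [(2 5 5; -2 -3 5)], sign=+1
⇒ 4πI² = 50/507
I = (+1)√(50/507/(4π)) = 0.08858824

0.088588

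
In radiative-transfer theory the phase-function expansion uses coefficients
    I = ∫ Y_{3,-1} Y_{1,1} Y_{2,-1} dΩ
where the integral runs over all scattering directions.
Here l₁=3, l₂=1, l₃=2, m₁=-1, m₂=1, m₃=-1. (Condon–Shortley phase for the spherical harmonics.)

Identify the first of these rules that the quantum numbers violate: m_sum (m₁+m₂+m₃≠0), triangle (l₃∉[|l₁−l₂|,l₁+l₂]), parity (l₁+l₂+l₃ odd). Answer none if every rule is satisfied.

m₁+m₂+m₃ = -1 + 1 − 1 = -1  ✗
triangle: |3−1|=2 ≤ l₃=2 ≤ 3+1=4
parity: l₁+l₂+l₃ = 6 is even

m_sum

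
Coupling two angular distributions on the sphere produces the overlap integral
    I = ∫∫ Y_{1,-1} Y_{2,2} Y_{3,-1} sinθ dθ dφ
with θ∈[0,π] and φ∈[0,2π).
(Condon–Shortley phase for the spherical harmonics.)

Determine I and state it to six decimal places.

Rules hold: Σm=0, L=6 even, 1≤3≤3.
N = 3·5·7 = 105
Δ = 0!·2!·4!/7! = 1/105
Racah Σ t=0..0: t=0:+1/4 = 1/4
⇒ 3j(1 2 3; 0 0 0)² = 3/35, sgn -1
Racah Σ t=0..0: t=0:+1/48 = 1/48
⇒ 3j(1 2 3; -1 2 -1)² = 1/105, sgn +1
4πI² = N·(3j₀)²·(3jₘ)² = 3/35
I = -1·√(0.0857143/4π) = -0.08258890

-0.082589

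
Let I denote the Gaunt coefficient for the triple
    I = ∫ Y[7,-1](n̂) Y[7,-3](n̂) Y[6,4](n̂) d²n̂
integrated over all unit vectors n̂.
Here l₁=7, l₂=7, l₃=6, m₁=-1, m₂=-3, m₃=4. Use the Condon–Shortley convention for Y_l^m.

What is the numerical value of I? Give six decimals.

m-sum 0 ✓  L=20 even ✓  0≤6≤14 ✓
Π(2lᵢ+1) = 15×15×13 = 2925
triangle coeff Δ(7,7,6) = 1/2444321880
Σ_t [1,7]: t=1:−1/2612736000 t=2:+1/20736000 t=3:−1/1658880 t=4:+1/746496 t=5:−1/1658880 t=6:+1/20736000 t=7:−1/2612736000 = 1/4354560
(3j)²=1000/138567 [(7 7 6; 0 0 0)], sign=+1
Σ_t [2,4]: t=2:+1/49766400 t=3:−1/10368000 t=4:+1/19906560 = -13/497664000
(3j)²=91/17765 [(7 7 6; -1 -3 4)], sign=-1
⇒ 4πI² = 1365000/12623809
I = (-1)√(1365000/12623809/(4π)) = -0.09276116

-0.092761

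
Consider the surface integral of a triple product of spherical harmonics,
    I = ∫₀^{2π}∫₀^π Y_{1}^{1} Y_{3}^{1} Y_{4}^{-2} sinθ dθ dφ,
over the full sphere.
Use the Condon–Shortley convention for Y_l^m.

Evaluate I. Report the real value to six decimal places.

m-sum 0 ✓  L=8 even ✓  2≤4≤4 ✓
Π(2lᵢ+1) = 3×7×9 = 189
triangle coeff Δ(1,3,4) = 1/252
Σ_t [0,0]: t=0:+1/36 = 1/36
(3j)²=4/63 [(1 3 4; 0 0 0)], sign=+1
Σ_t [0,0]: t=0:+1/96 = 1/96
(3j)²=5/84 [(1 3 4; 1 1 -2)], sign=+1
⇒ 4πI² = 5/7
I = (+1)√(5/7/(4π)) = 0.23841361

0.238414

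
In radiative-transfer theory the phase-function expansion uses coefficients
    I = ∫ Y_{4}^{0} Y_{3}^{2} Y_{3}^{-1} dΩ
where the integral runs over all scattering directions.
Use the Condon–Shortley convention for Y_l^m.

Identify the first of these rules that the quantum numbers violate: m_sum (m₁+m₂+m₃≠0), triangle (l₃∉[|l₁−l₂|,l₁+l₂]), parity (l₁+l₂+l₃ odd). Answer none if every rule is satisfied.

m_sum

Σmᵢ = 1  ✗
l₃∈[|l₁−l₂|,l₁+l₂]=[1,7], have l₃=3
Σlᵢ = 10 ⇒ even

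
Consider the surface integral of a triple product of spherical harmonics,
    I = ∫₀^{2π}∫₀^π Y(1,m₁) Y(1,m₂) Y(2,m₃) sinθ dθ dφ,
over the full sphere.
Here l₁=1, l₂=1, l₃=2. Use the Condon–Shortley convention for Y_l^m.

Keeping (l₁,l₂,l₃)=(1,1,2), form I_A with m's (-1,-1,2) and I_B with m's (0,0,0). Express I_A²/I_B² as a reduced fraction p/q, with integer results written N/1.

3/2

Same 1,1,2: normalisation and zero-m 3j drop out of the ratio.
A: Δ: 0! 2! 2! / 5! → 1/30; sum: t=0:+1/4 = 1/4; 3j²(1 1 2; -1 -1 2) = Δ·Π!·Σ² = 1/5  (sign +1)
B: Δ: 0! 2! 2! / 5! → 1/30; sum: t=0:+1/1 = 1/1; 3j²(1 1 2; 0 0 0) = Δ·Π!·Σ² = 2/15  (sign +1)
I_A²/I_B² = (1/5)/(2/15) = 3/2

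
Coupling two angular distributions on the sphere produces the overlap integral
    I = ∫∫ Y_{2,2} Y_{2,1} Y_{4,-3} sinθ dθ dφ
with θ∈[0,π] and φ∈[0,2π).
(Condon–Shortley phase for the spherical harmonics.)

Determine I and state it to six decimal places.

-0.238414

Rules hold: Σm=0, L=8 even, 0≤4≤4.
N = 5·5·9 = 225
Δ = 0!·4!·4!/9! = 1/630
Racah Σ t=0..0: t=0:+1/16 = 1/16
⇒ 3j(2 2 4; 0 0 0)² = 2/35, sgn +1
Racah Σ t=0..0: t=0:+1/144 = 1/144
⇒ 3j(2 2 4; 2 1 -3)² = 1/18, sgn -1
4πI² = N·(3j₀)²·(3jₘ)² = 5/7
I = -1·√(0.714286/4π) = -0.23841361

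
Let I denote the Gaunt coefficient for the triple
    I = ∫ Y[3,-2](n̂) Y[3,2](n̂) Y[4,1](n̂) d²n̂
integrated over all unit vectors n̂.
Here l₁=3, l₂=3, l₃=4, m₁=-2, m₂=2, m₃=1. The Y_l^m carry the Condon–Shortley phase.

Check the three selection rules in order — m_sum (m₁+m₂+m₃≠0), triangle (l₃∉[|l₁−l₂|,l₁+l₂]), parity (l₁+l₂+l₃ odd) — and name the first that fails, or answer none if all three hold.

m_sum

m₁+m₂+m₃ = -2 + 2 + 1 = 1  ✗
triangle: |3−3|=0 ≤ l₃=4 ≤ 3+3=6
parity: l₁+l₂+l₃ = 10 is even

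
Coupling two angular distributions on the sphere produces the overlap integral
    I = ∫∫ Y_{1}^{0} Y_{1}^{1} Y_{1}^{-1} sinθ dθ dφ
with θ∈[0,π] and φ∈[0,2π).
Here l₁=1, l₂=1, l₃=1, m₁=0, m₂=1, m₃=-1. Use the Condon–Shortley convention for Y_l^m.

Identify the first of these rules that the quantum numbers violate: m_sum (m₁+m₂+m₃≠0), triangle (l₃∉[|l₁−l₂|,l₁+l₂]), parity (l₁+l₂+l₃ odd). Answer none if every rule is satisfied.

parity

azimuthal sum: 0 + 1 − 1 = 0  ✓
0 ≤ 1 ≤ 2 (triangle on l)  ✓
L = 1 + 1 + 1 = 3 (odd)  ✗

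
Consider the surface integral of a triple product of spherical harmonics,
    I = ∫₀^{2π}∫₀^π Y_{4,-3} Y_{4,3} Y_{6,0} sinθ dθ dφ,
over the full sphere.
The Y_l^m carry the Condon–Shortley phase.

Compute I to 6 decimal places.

Checks pass: Σm=0; 14 even; l₃=6∈[0,8].
(2·4+1)(2·4+1)(2·6+1) = 1053
Δ: 2! 6! 6! / 15! → 1/1261260
sum: t=0:+1/4608 t=1:−1/1296 t=2:+1/4608 = -7/20736
3j²(4 4 6; 0 0 0) = Δ·Π!·Σ² = 20/1287  (sign -1)
sum: t=1:−1/518400 t=2:+1/28800 = 17/518400
3j²(4 4 6; -3 3 0) = Δ·Π!·Σ² = 289/25740  (sign +1)
combine: 4πI² = 1053·20/1287·289/25740 = 289/1573
take √, sign -1: I = -0.12091485

-0.120915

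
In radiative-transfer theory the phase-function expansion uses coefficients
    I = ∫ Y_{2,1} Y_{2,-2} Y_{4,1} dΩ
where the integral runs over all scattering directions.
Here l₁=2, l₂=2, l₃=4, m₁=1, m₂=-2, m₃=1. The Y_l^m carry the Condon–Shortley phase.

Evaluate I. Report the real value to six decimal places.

Checks pass: Σm=0; 8 even; l₃=4∈[0,4].
(2·2+1)(2·2+1)(2·4+1) = 225
Δ: 0! 4! 4! / 9! → 1/630
sum: t=0:+1/16 = 1/16
3j²(2 2 4; 0 0 0) = Δ·Π!·Σ² = 2/35  (sign +1)
sum: t=0:+1/144 = 1/144
3j²(2 2 4; 1 -2 1) = Δ·Π!·Σ² = 1/126  (sign -1)
combine: 4πI² = 225·2/35·1/126 = 5/49
take √, sign -1: I = -0.09011188

-0.090112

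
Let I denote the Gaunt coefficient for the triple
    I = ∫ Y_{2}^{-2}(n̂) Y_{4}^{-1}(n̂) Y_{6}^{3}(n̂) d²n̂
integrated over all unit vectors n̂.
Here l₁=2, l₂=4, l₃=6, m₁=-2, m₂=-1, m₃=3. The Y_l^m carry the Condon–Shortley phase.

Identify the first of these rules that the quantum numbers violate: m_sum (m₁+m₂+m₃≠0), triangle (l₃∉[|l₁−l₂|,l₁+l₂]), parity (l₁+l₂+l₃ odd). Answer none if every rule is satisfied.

Σmᵢ = 0  ✓
l₃∈[|l₁−l₂|,l₁+l₂]=[2,6], have l₃=6  ✓
Σlᵢ = 12 ⇒ even  ✓

none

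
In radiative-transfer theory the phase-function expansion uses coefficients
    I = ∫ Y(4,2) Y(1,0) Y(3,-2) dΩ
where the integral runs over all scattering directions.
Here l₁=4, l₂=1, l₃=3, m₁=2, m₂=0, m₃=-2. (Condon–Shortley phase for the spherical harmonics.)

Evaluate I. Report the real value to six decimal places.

Rules hold: Σm=0, L=8 even, 3≤3≤5.
N = 9·3·7 = 189
Δ = 2!·6!·0!/9! = 1/252
Racah Σ t=1..1: t=1:−1/36 = -1/36
⇒ 3j(4 1 3; 0 0 0)² = 4/63, sgn +1
Racah Σ t=1..1: t=1:−1/120 = -1/120
⇒ 3j(4 1 3; 2 0 -2)² = 1/21, sgn +1
4πI² = N·(3j₀)²·(3jₘ)² = 4/7
I = +1·√(0.571429/4π) = 0.21324362

0.213244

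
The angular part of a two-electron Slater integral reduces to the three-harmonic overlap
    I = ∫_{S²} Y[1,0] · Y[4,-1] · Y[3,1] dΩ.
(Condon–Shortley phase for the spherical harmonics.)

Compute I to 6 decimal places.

m-sum 0 ✓  L=8 even ✓  3≤3≤5 ✓
Π(2lᵢ+1) = 3×9×7 = 189
triangle coeff Δ(1,4,3) = 1/252
Σ_t [1,1]: t=1:−1/36 = -1/36
(3j)²=4/63 [(1 4 3; 0 0 0)], sign=+1
Σ_t [1,1]: t=1:−1/48 = -1/48
(3j)²=5/84 [(1 4 3; 0 -1 1)], sign=-1
⇒ 4πI² = 5/7
I = (-1)√(5/7/(4π)) = -0.23841361

-0.238414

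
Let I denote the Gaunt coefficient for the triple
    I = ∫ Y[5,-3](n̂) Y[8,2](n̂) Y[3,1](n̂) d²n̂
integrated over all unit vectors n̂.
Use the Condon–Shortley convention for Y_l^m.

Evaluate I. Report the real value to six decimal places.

Checks pass: Σm=0; 16 even; l₃=3∈[3,13].
(2·5+1)(2·8+1)(2·3+1) = 1309
Δ: 10! 0! 6! / 17! → 1/136136
sum: t=5:−1/518400 = -1/518400
3j²(5 8 3; 0 0 0) = Δ·Π!·Σ² = 56/2431  (sign +1)
sum: t=8:+1/3870720 = 1/3870720
3j²(5 8 3; -3 2 1) = Δ·Π!·Σ² = 675/136136  (sign +1)
combine: 4πI² = 1309·56/2431·675/136136 = 4725/31603
take √, sign +1: I = 0.10907666

0.109077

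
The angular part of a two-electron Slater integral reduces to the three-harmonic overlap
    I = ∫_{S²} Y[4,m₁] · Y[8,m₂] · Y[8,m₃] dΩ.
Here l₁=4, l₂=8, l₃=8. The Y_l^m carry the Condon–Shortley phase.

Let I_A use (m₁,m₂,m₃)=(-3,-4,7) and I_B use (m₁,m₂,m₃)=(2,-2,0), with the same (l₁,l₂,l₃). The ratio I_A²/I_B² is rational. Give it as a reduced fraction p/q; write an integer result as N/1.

Same 4,8,8: normalisation and zero-m 3j drop out of the ratio.
A: Δ: 4! 4! 12! / 21! → 1/185175900; sum: t=3:−1/5748019200 t=4:+1/68976230400 = -1/6270566400; 3j²(4 8 8; -3 -4 7) = Δ·Π!·Σ² = 121/11628  (sign +1)
B: Δ: 4! 4! 12! / 21! → 1/185175900; sum: t=0:+1/49766400 t=1:−1/21772800 t=2:+1/92897280 = -1/66355200; 3j²(4 8 8; 2 -2 0) = Δ·Π!·Σ² = 63/8398  (sign -1)
I_A²/I_B² = (121/11628)/(63/8398) = 1573/1134

1573/1134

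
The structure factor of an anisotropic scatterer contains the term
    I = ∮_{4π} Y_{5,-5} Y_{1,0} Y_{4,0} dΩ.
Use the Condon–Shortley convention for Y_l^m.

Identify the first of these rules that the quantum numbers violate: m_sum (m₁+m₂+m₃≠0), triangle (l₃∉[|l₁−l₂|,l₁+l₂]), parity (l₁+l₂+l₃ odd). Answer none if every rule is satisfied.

m_sum

Σmᵢ = -5  ✗
l₃∈[|l₁−l₂|,l₁+l₂]=[4,6], have l₃=4
Σlᵢ = 10 ⇒ even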